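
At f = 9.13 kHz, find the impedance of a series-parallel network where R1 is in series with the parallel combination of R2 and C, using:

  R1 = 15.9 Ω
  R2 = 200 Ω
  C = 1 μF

Step 1 — Angular frequency: ω = 2π·f = 2π·9130 = 5.737e+04 rad/s.
Step 2 — Component impedances:
  R1: Z = R = 15.9 Ω
  R2: Z = R = 200 Ω
  C: Z = 1/(jωC) = -j/(ω·C) = 0 - j17.43 Ω
Step 3 — Parallel branch: R2 || C = 1/(1/R2 + 1/C) = 1.508 - j17.3 Ω.
Step 4 — Series with R1: Z_total = R1 + (R2 || C) = 17.41 - j17.3 Ω = 24.54∠-44.8° Ω.

Z = 17.41 - j17.3 Ω = 24.54∠-44.8° Ω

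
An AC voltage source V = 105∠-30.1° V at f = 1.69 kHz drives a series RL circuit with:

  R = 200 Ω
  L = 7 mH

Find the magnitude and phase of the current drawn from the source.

Step 1 — Angular frequency: ω = 2π·f = 2π·1690 = 1.062e+04 rad/s.
Step 2 — Component impedances:
  R: Z = R = 200 Ω
  L: Z = jωL = j·1.062e+04·0.007 = 0 + j74.33 Ω
Step 3 — Series combination: Z_total = R + L = 200 + j74.33 Ω = 213.4∠20.4° Ω.
Step 4 — Source phasor: V = 105∠-30.1° V = 90.84 - j52.66 V.
Step 5 — Ohm's law: I = V / Z_total = (90.84 - j52.66) / (200 + j74.33) = 0.3131 - j0.3797 A.
Step 6 — Convert to polar: |I| = 0.4921 A, ∠I = -50.5°.

I = 0.4921∠-50.5° A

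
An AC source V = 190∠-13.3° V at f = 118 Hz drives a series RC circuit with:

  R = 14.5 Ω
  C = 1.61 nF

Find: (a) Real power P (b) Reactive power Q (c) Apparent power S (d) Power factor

Step 1 — Angular frequency: ω = 2π·f = 2π·118 = 741.4 rad/s.
Step 2 — Component impedances:
  R: Z = R = 14.5 Ω
  C: Z = 1/(jωC) = -j/(ω·C) = 0 - j8.377e+05 Ω
Step 3 — Series combination: Z_total = R + C = 14.5 - j8.377e+05 Ω = 8.377e+05∠-90.0° Ω.
Step 4 — Source phasor: V = 190∠-13.3° V = 184.9 - j43.71 V.
Step 5 — Current: I = V / Z = 5.218e-05 + j0.0002207 A = 0.0002268∠76.7° A.
Step 6 — Complex power: S = V·I* = 7.458e-07 - j0.04309 VA.
Step 7 — Real power: P = Re(S) = 7.458e-07 W.
Step 8 — Reactive power: Q = Im(S) = -0.04309 VAR.
Step 9 — Apparent power: |S| = 0.04309 VA.
Step 10 — Power factor: PF = P/|S| = 1.731e-05 (leading).

(a) P = 7.458e-07 W  (b) Q = -0.04309 VAR  (c) S = 0.04309 VA  (d) PF = 1.731e-05 (leading)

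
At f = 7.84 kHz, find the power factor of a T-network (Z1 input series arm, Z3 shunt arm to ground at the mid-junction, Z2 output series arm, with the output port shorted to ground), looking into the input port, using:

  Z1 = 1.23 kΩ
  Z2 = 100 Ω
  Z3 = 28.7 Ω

Step 1 — Angular frequency: ω = 2π·f = 2π·7840 = 4.926e+04 rad/s.
Step 2 — Component impedances:
  Z1: Z = R = 1230 Ω
  Z2: Z = R = 100 Ω
  Z3: Z = R = 28.7 Ω
Step 3 — With the output port shorted to ground, the output series arm Z2 runs from the junction to ground; the shunt arm Z3 also runs from the junction to ground. They appear in parallel: Z3 || Z2 = 22.3 Ω.
Step 4 — Series with input arm Z1: Z_in = Z1 + (Z3 || Z2) = 1252 Ω = 1252∠0.0° Ω.
Step 5 — Power factor: PF = cos(φ) = Re(Z)/|Z| = 1252/1252 = 1.
Step 6 — Type: Im(Z) = 0 ⇒ unity (phase φ = 0.0°).

PF = 1 (unity, φ = 0.0°)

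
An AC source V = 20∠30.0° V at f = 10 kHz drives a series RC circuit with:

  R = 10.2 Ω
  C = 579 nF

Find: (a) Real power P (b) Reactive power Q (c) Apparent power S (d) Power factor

Step 1 — Angular frequency: ω = 2π·f = 2π·1e+04 = 6.283e+04 rad/s.
Step 2 — Component impedances:
  R: Z = R = 10.2 Ω
  C: Z = 1/(jωC) = -j/(ω·C) = 0 - j27.49 Ω
Step 3 — Series combination: Z_total = R + C = 10.2 - j27.49 Ω = 29.32∠-69.6° Ω.
Step 4 — Source phasor: V = 20∠30.0° V = 17.32 + j10 V.
Step 5 — Current: I = V / Z = -0.1142 + j0.6725 A = 0.6821∠99.6° A.
Step 6 — Complex power: S = V·I* = 4.746 - j12.79 VA.
Step 7 — Real power: P = Re(S) = 4.746 W.
Step 8 — Reactive power: Q = Im(S) = -12.79 VAR.
Step 9 — Apparent power: |S| = 13.64 VA.
Step 10 — Power factor: PF = P/|S| = 0.3479 (leading).

(a) P = 4.746 W  (b) Q = -12.79 VAR  (c) S = 13.64 VA  (d) PF = 0.3479 (leading)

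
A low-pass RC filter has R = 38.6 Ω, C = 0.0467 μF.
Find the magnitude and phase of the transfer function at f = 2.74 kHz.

Step 1 — Angular frequency: ω = 2π·2740 = 1.722e+04 rad/s.
Step 2 — Transfer function: H(jω) = 1/(1 + jωRC).
Step 3 — Denominator: 1 + jωRC = 1 + j·1.722e+04·38.6·4.67e-08 = 1 + j0.03103.
Step 4 — H = 0.999 - j0.031.
Step 5 — Magnitude: |H| = 0.9995 (-0.0 dB); phase: φ = -1.8°.

|H| = 0.9995 (-0.0 dB), φ = -1.8°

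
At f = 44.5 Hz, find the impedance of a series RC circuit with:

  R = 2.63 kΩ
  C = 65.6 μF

Step 1 — Angular frequency: ω = 2π·f = 2π·44.5 = 279.6 rad/s.
Step 2 — Component impedances:
  R: Z = R = 2630 Ω
  C: Z = 1/(jωC) = -j/(ω·C) = 0 - j54.52 Ω
Step 3 — Series combination: Z_total = R + C = 2630 - j54.52 Ω = 2631∠-1.2° Ω.

Z = 2630 - j54.52 Ω = 2631∠-1.2° Ω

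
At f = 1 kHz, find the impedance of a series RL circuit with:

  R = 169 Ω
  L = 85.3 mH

Step 1 — Angular frequency: ω = 2π·f = 2π·1000 = 6283 rad/s.
Step 2 — Component impedances:
  R: Z = R = 169 Ω
  L: Z = jωL = j·6283·0.0853 = 0 + j536 Ω
Step 3 — Series combination: Z_total = R + L = 169 + j536 Ω = 562∠72.5° Ω.

Z = 169 + j536 Ω = 562∠72.5° Ω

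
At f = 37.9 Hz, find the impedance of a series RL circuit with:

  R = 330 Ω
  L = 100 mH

Step 1 — Angular frequency: ω = 2π·f = 2π·37.9 = 238.1 rad/s.
Step 2 — Component impedances:
  R: Z = R = 330 Ω
  L: Z = jωL = j·238.1·0.1 = 0 + j23.81 Ω
Step 3 — Series combination: Z_total = R + L = 330 + j23.81 Ω = 330.9∠4.1° Ω.

Z = 330 + j23.81 Ω = 330.9∠4.1° Ω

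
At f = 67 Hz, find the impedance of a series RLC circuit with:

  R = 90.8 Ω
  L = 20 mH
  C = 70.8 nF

Step 1 — Angular frequency: ω = 2π·f = 2π·67 = 421 rad/s.
Step 2 — Component impedances:
  R: Z = R = 90.8 Ω
  L: Z = jωL = j·421·0.02 = 0 + j8.419 Ω
  C: Z = 1/(jωC) = -j/(ω·C) = 0 - j3.355e+04 Ω
Step 3 — Series combination: Z_total = R + L + C = 90.8 - j3.354e+04 Ω = 3.354e+04∠-89.8° Ω.

Z = 90.8 - j3.354e+04 Ω = 3.354e+04∠-89.8° Ω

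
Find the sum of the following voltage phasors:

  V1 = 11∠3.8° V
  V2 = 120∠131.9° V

Step 1 — Convert each phasor to rectangular form:
  V1 = 11·(cos(3.8°) + j·sin(3.8°)) = 10.98 + j0.729 V
  V2 = 120·(cos(131.9°) + j·sin(131.9°)) = -80.14 + j89.32 V
Step 2 — Sum components: V_total = -69.16 + j90.05 V.
Step 3 — Convert to polar: |V_total| = 113.5 V, ∠V_total = 127.5°.

V_total = 113.5∠127.5° V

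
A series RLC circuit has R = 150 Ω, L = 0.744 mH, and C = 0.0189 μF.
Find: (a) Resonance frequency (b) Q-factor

Step 1 — Resonance condition Im(Z)=0 gives ω₀ = 1/√(LC).
Step 2 — ω₀ = 1/√(0.000744·1.89e-08) = 2.667e+05 rad/s.
Step 3 — f₀ = ω₀/(2π) = 4.244e+04 Hz.
Step 4 — Series Q: Q = ω₀L/R = 2.667e+05·0.000744/150 = 1.323.

(a) f₀ = 4.244e+04 Hz  (b) Q = 1.323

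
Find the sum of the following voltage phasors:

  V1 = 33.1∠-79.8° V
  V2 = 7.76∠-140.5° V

Step 1 — Convert each phasor to rectangular form:
  V1 = 33.1·(cos(-79.8°) + j·sin(-79.8°)) = 5.862 - j32.58 V
  V2 = 7.76·(cos(-140.5°) + j·sin(-140.5°)) = -5.988 - j4.936 V
Step 2 — Sum components: V_total = -0.1263 - j37.51 V.
Step 3 — Convert to polar: |V_total| = 37.51 V, ∠V_total = -90.2°.

V_total = 37.51∠-90.2° V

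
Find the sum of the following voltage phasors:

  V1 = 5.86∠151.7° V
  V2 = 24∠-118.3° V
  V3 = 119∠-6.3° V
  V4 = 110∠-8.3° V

Step 1 — Convert each phasor to rectangular form:
  V1 = 5.86·(cos(151.7°) + j·sin(151.7°)) = -5.16 + j2.778 V
  V2 = 24·(cos(-118.3°) + j·sin(-118.3°)) = -11.38 - j21.13 V
  V3 = 119·(cos(-6.3°) + j·sin(-6.3°)) = 118.3 - j13.06 V
  V4 = 110·(cos(-8.3°) + j·sin(-8.3°)) = 108.8 - j15.88 V
Step 2 — Sum components: V_total = 210.6 - j47.29 V.
Step 3 — Convert to polar: |V_total| = 215.8 V, ∠V_total = -12.7°.

V_total = 215.8∠-12.7° V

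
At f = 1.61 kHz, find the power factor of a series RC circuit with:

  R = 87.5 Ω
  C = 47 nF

Step 1 — Angular frequency: ω = 2π·f = 2π·1610 = 1.012e+04 rad/s.
Step 2 — Component impedances:
  R: Z = R = 87.5 Ω
  C: Z = 1/(jωC) = -j/(ω·C) = 0 - j2103 Ω
Step 3 — Series combination: Z_total = R + C = 87.5 - j2103 Ω = 2105∠-87.6° Ω.
Step 4 — Power factor: PF = cos(φ) = Re(Z)/|Z| = 87.5/2105 = 0.04157.
Step 5 — Type: Im(Z) = -2103 ⇒ leading (phase φ = -87.6°).

PF = 0.04157 (leading, φ = -87.6°)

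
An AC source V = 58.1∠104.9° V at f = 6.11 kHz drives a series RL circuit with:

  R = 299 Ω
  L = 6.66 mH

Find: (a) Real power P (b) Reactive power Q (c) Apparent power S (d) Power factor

Step 1 — Angular frequency: ω = 2π·f = 2π·6110 = 3.839e+04 rad/s.
Step 2 — Component impedances:
  R: Z = R = 299 Ω
  L: Z = jωL = j·3.839e+04·0.00666 = 0 + j255.7 Ω
Step 3 — Series combination: Z_total = R + L = 299 + j255.7 Ω = 393.4∠40.5° Ω.
Step 4 — Source phasor: V = 58.1∠104.9° V = -14.94 + j56.15 V.
Step 5 — Current: I = V / Z = 0.06389 + j0.1331 A = 0.1477∠64.4° A.
Step 6 — Complex power: S = V·I* = 6.521 + j5.576 VA.
Step 7 — Real power: P = Re(S) = 6.521 W.
Step 8 — Reactive power: Q = Im(S) = 5.576 VAR.
Step 9 — Apparent power: |S| = 8.58 VA.
Step 10 — Power factor: PF = P/|S| = 0.76 (lagging).

(a) P = 6.521 W  (b) Q = 5.576 VAR  (c) S = 8.58 VA  (d) PF = 0.76 (lagging)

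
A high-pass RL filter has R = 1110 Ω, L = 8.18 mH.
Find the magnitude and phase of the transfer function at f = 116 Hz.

Step 1 — Angular frequency: ω = 2π·116 = 728.8 rad/s.
Step 2 — Transfer function: H(jω) = jωL/(R + jωL).
Step 3 — Numerator jωL = j·5.962; denominator R + jωL = 1110 + j5.962.
Step 4 — H = 2.885e-05 + j0.005371.
Step 5 — Magnitude: |H| = 0.005371 (-45.4 dB); phase: φ = 89.7°.

|H| = 0.005371 (-45.4 dB), φ = 89.7°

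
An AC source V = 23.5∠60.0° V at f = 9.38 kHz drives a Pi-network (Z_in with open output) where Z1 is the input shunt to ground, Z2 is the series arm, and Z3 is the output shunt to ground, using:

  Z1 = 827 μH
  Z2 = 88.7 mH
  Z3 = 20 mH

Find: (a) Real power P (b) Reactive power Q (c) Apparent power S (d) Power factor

Step 1 — Angular frequency: ω = 2π·f = 2π·9380 = 5.894e+04 rad/s.
Step 2 — Component impedances:
  Z1: Z = jωL = j·5.894e+04·0.000827 = 0 + j48.74 Ω
  Z2: Z = jωL = j·5.894e+04·0.0887 = 0 + j5228 Ω
  Z3: Z = jωL = j·5.894e+04·0.02 = 0 + j1179 Ω
Step 3 — With open output, the series arm Z2 and the output shunt Z3 appear in series to ground: Z2 + Z3 = 0 + j6406 Ω.
Step 4 — Parallel with input shunt Z1: Z_in = Z1 || (Z2 + Z3) = 0 + j48.37 Ω = 48.37∠90.0° Ω.
Step 5 — Source phasor: V = 23.5∠60.0° V = 11.75 + j20.35 V.
Step 6 — Current: I = V / Z = 0.4207 - j0.2429 A = 0.4858∠-30.0° A.
Step 7 — Complex power: S = V·I* = 0 + j11.42 VA.
Step 8 — Real power: P = Re(S) = 0 W.
Step 9 — Reactive power: Q = Im(S) = 11.42 VAR.
Step 10 — Apparent power: |S| = 11.42 VA.
Step 11 — Power factor: PF = P/|S| = 0 (lagging).

(a) P = 0 W  (b) Q = 11.42 VAR  (c) S = 11.42 VA  (d) PF = 0 (lagging)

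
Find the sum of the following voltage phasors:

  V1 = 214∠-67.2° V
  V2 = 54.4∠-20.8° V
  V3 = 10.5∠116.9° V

Step 1 — Convert each phasor to rectangular form:
  V1 = 214·(cos(-67.2°) + j·sin(-67.2°)) = 82.93 - j197.3 V
  V2 = 54.4·(cos(-20.8°) + j·sin(-20.8°)) = 50.85 - j19.32 V
  V3 = 10.5·(cos(116.9°) + j·sin(116.9°)) = -4.751 + j9.364 V
Step 2 — Sum components: V_total = 129 - j207.2 V.
Step 3 — Convert to polar: |V_total| = 244.1 V, ∠V_total = -58.1°.

V_total = 244.1∠-58.1° V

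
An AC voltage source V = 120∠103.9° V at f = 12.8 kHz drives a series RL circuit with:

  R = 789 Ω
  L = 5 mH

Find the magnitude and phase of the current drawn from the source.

Step 1 — Angular frequency: ω = 2π·f = 2π·1.28e+04 = 8.042e+04 rad/s.
Step 2 — Component impedances:
  R: Z = R = 789 Ω
  L: Z = jωL = j·8.042e+04·0.005 = 0 + j402.1 Ω
Step 3 — Series combination: Z_total = R + L = 789 + j402.1 Ω = 885.6∠27.0° Ω.
Step 4 — Source phasor: V = 120∠103.9° V = -28.83 + j116.5 V.
Step 5 — Ohm's law: I = V / Z_total = (-28.83 + j116.5) / (789 + j402.1) = 0.03073 + j0.132 A.
Step 6 — Convert to polar: |I| = 0.1355 A, ∠I = 76.9°.

I = 0.1355∠76.9° A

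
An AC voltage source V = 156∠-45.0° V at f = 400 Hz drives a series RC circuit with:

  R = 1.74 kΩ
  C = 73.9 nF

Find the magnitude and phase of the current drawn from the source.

Step 1 — Angular frequency: ω = 2π·f = 2π·400 = 2513 rad/s.
Step 2 — Component impedances:
  R: Z = R = 1740 Ω
  C: Z = 1/(jωC) = -j/(ω·C) = 0 - j5384 Ω
Step 3 — Series combination: Z_total = R + C = 1740 - j5384 Ω = 5658∠-72.1° Ω.
Step 4 — Source phasor: V = 156∠-45.0° V = 110.3 - j110.3 V.
Step 5 — Ohm's law: I = V / Z_total = (110.3 - j110.3) / (1740 - j5384) = 0.02455 + j0.01256 A.
Step 6 — Convert to polar: |I| = 0.02757 A, ∠I = 27.1°.

I = 0.02757∠27.1° A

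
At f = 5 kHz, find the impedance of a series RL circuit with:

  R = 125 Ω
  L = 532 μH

Step 1 — Angular frequency: ω = 2π·f = 2π·5000 = 3.142e+04 rad/s.
Step 2 — Component impedances:
  R: Z = R = 125 Ω
  L: Z = jωL = j·3.142e+04·0.000532 = 0 + j16.71 Ω
Step 3 — Series combination: Z_total = R + L = 125 + j16.71 Ω = 126.1∠7.6° Ω.

Z = 125 + j16.71 Ω = 126.1∠7.6° Ω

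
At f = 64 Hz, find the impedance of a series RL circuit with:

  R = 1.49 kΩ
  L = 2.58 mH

Step 1 — Angular frequency: ω = 2π·f = 2π·64 = 402.1 rad/s.
Step 2 — Component impedances:
  R: Z = R = 1490 Ω
  L: Z = jωL = j·402.1·0.00258 = 0 + j1.037 Ω
Step 3 — Series combination: Z_total = R + L = 1490 + j1.037 Ω = 1490∠0.0° Ω.

Z = 1490 + j1.037 Ω = 1490∠0.0° Ω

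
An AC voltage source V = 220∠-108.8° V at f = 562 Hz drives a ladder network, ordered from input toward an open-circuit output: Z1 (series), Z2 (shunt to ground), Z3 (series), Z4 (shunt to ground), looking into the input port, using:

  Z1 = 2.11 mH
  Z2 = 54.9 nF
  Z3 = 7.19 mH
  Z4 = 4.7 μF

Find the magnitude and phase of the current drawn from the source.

Step 1 — Angular frequency: ω = 2π·f = 2π·562 = 3531 rad/s.
Step 2 — Component impedances:
  Z1: Z = jωL = j·3531·0.00211 = 0 + j7.451 Ω
  Z2: Z = 1/(jωC) = -j/(ω·C) = 0 - j5158 Ω
  Z3: Z = jωL = j·3531·0.00719 = 0 + j25.39 Ω
  Z4: Z = 1/(jωC) = -j/(ω·C) = 0 - j60.25 Ω
Step 3 — Ladder network (open output): work backward from the far end, alternating series and parallel combinations. Z_in = 0 - j27.18 Ω = 27.18∠-90.0° Ω.
Step 4 — Source phasor: V = 220∠-108.8° V = -70.9 - j208.3 V.
Step 5 — Ohm's law: I = V / Z_total = (-70.9 - j208.3) / (0 - j27.18) = 7.662 - j2.608 A.
Step 6 — Convert to polar: |I| = 8.094 A, ∠I = -18.8°.

I = 8.094∠-18.8° A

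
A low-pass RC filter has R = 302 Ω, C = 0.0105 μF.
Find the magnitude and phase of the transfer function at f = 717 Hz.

Step 1 — Angular frequency: ω = 2π·717 = 4505 rad/s.
Step 2 — Transfer function: H(jω) = 1/(1 + jωRC).
Step 3 — Denominator: 1 + jωRC = 1 + j·4505·302·1.05e-08 = 1 + j0.01429.
Step 4 — H = 0.9998 - j0.01428.
Step 5 — Magnitude: |H| = 0.9999 (-0.0 dB); phase: φ = -0.8°.

|H| = 0.9999 (-0.0 dB), φ = -0.8°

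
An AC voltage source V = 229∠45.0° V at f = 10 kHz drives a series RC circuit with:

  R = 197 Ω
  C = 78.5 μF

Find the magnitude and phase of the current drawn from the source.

Step 1 — Angular frequency: ω = 2π·f = 2π·1e+04 = 6.283e+04 rad/s.
Step 2 — Component impedances:
  R: Z = R = 197 Ω
  C: Z = 1/(jωC) = -j/(ω·C) = 0 - j0.2027 Ω
Step 3 — Series combination: Z_total = R + C = 197 - j0.2027 Ω = 197∠-0.1° Ω.
Step 4 — Source phasor: V = 229∠45.0° V = 161.9 + j161.9 V.
Step 5 — Ohm's law: I = V / Z_total = (161.9 + j161.9) / (197 - j0.2027) = 0.8211 + j0.8228 A.
Step 6 — Convert to polar: |I| = 1.162 A, ∠I = 45.1°.

I = 1.162∠45.1° A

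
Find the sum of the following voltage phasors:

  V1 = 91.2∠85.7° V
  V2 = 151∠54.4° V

Step 1 — Convert each phasor to rectangular form:
  V1 = 91.2·(cos(85.7°) + j·sin(85.7°)) = 6.838 + j90.94 V
  V2 = 151·(cos(54.4°) + j·sin(54.4°)) = 87.9 + j122.8 V
Step 2 — Sum components: V_total = 94.74 + j213.7 V.
Step 3 — Convert to polar: |V_total| = 233.8 V, ∠V_total = 66.1°.

V_total = 233.8∠66.1° V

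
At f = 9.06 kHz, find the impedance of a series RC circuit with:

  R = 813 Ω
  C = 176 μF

Step 1 — Angular frequency: ω = 2π·f = 2π·9060 = 5.693e+04 rad/s.
Step 2 — Component impedances:
  R: Z = R = 813 Ω
  C: Z = 1/(jωC) = -j/(ω·C) = 0 - j0.09981 Ω
Step 3 — Series combination: Z_total = R + C = 813 - j0.09981 Ω = 813∠-0.0° Ω.

Z = 813 - j0.09981 Ω = 813∠-0.0° Ω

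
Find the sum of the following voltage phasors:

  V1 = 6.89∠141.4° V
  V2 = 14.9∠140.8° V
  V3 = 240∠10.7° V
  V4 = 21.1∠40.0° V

Step 1 — Convert each phasor to rectangular form:
  V1 = 6.89·(cos(141.4°) + j·sin(141.4°)) = -5.385 + j4.299 V
  V2 = 14.9·(cos(140.8°) + j·sin(140.8°)) = -11.55 + j9.417 V
  V3 = 240·(cos(10.7°) + j·sin(10.7°)) = 235.8 + j44.56 V
  V4 = 21.1·(cos(40.0°) + j·sin(40.0°)) = 16.16 + j13.56 V
Step 2 — Sum components: V_total = 235.1 + j71.84 V.
Step 3 — Convert to polar: |V_total| = 245.8 V, ∠V_total = 17.0°.

V_total = 245.8∠17.0° V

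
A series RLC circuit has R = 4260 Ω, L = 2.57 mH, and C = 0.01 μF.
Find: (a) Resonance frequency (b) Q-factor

Step 1 — Resonance condition Im(Z)=0 gives ω₀ = 1/√(LC).
Step 2 — ω₀ = 1/√(0.00257·1e-08) = 1.973e+05 rad/s.
Step 3 — f₀ = ω₀/(2π) = 3.139e+04 Hz.
Step 4 — Series Q: Q = ω₀L/R = 1.973e+05·0.00257/4260 = 0.119.

(a) f₀ = 3.139e+04 Hz  (b) Q = 0.119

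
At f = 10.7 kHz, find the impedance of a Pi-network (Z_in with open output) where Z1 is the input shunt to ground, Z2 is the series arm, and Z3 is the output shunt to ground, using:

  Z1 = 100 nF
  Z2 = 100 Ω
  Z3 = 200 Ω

Step 1 — Angular frequency: ω = 2π·f = 2π·1.07e+04 = 6.723e+04 rad/s.
Step 2 — Component impedances:
  Z1: Z = 1/(jωC) = -j/(ω·C) = 0 - j148.7 Ω
  Z2: Z = R = 100 Ω
  Z3: Z = R = 200 Ω
Step 3 — With open output, the series arm Z2 and the output shunt Z3 appear in series to ground: Z2 + Z3 = 300 Ω.
Step 4 — Parallel with input shunt Z1: Z_in = Z1 || (Z2 + Z3) = 59.2 - j119.4 Ω = 133.3∠-63.6° Ω.

Z = 59.2 - j119.4 Ω = 133.3∠-63.6° Ω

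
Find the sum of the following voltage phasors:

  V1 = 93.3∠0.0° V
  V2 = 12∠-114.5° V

Step 1 — Convert each phasor to rectangular form:
  V1 = 93.3·(cos(0.0°) + j·sin(0.0°)) = 93.3 V
  V2 = 12·(cos(-114.5°) + j·sin(-114.5°)) = -4.976 - j10.92 V
Step 2 — Sum components: V_total = 88.32 - j10.92 V.
Step 3 — Convert to polar: |V_total| = 89 V, ∠V_total = -7.0°.

V_total = 89∠-7.0° V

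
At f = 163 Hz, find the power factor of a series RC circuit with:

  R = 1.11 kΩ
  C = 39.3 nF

Step 1 — Angular frequency: ω = 2π·f = 2π·163 = 1024 rad/s.
Step 2 — Component impedances:
  R: Z = R = 1110 Ω
  C: Z = 1/(jωC) = -j/(ω·C) = 0 - j2.485e+04 Ω
Step 3 — Series combination: Z_total = R + C = 1110 - j2.485e+04 Ω = 2.487e+04∠-87.4° Ω.
Step 4 — Power factor: PF = cos(φ) = Re(Z)/|Z| = 1110/2.487e+04 = 0.04463.
Step 5 — Type: Im(Z) = -2.485e+04 ⇒ leading (phase φ = -87.4°).

PF = 0.04463 (leading, φ = -87.4°)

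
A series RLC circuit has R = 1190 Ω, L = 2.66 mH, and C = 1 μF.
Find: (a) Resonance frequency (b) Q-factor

Step 1 — Resonance condition Im(Z)=0 gives ω₀ = 1/√(LC).
Step 2 — ω₀ = 1/√(0.00266·1e-06) = 1.939e+04 rad/s.
Step 3 — f₀ = ω₀/(2π) = 3086 Hz.
Step 4 — Series Q: Q = ω₀L/R = 1.939e+04·0.00266/1190 = 0.04334.

(a) f₀ = 3086 Hz  (b) Q = 0.04334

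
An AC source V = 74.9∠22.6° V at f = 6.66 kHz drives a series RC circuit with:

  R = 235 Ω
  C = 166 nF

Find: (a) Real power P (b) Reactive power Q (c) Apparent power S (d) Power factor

Step 1 — Angular frequency: ω = 2π·f = 2π·6660 = 4.185e+04 rad/s.
Step 2 — Component impedances:
  R: Z = R = 235 Ω
  C: Z = 1/(jωC) = -j/(ω·C) = 0 - j144 Ω
Step 3 — Series combination: Z_total = R + C = 235 - j144 Ω = 275.6∠-31.5° Ω.
Step 4 — Source phasor: V = 74.9∠22.6° V = 69.15 + j28.78 V.
Step 5 — Current: I = V / Z = 0.1594 + j0.2201 A = 0.2718∠54.1° A.
Step 6 — Complex power: S = V·I* = 17.36 - j10.63 VA.
Step 7 — Real power: P = Re(S) = 17.36 W.
Step 8 — Reactive power: Q = Im(S) = -10.63 VAR.
Step 9 — Apparent power: |S| = 20.36 VA.
Step 10 — Power factor: PF = P/|S| = 0.8527 (leading).

(a) P = 17.36 W  (b) Q = -10.63 VAR  (c) S = 20.36 VA  (d) PF = 0.8527 (leading)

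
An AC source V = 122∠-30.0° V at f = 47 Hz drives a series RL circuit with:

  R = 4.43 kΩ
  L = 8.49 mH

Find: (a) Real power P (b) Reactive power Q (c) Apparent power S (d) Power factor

Step 1 — Angular frequency: ω = 2π·f = 2π·47 = 295.3 rad/s.
Step 2 — Component impedances:
  R: Z = R = 4430 Ω
  L: Z = jωL = j·295.3·0.00849 = 0 + j2.507 Ω
Step 3 — Series combination: Z_total = R + L = 4430 + j2.507 Ω = 4430∠0.0° Ω.
Step 4 — Source phasor: V = 122∠-30.0° V = 105.7 - j61 V.
Step 5 — Current: I = V / Z = 0.02384 - j0.01378 A = 0.02754∠-30.0° A.
Step 6 — Complex power: S = V·I* = 3.36 + j0.001902 VA.
Step 7 — Real power: P = Re(S) = 3.36 W.
Step 8 — Reactive power: Q = Im(S) = 0.001902 VAR.
Step 9 — Apparent power: |S| = 3.36 VA.
Step 10 — Power factor: PF = P/|S| = 1 (lagging).

(a) P = 3.36 W  (b) Q = 0.001902 VAR  (c) S = 3.36 VA  (d) PF = 1 (lagging)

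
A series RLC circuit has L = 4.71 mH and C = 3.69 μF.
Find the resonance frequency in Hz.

Step 1 — Resonance condition Im(Z)=0 gives ω₀ = 1/√(LC).
Step 2 — ω₀ = 1/√(0.00471·3.69e-06) = 7585 rad/s.
Step 3 — f₀ = ω₀/(2π) = 1207 Hz.

f₀ = 1207 Hz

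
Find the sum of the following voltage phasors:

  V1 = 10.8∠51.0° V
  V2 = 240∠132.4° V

Step 1 — Convert each phasor to rectangular form:
  V1 = 10.8·(cos(51.0°) + j·sin(51.0°)) = 6.797 + j8.393 V
  V2 = 240·(cos(132.4°) + j·sin(132.4°)) = -161.8 + j177.2 V
Step 2 — Sum components: V_total = -155 + j185.6 V.
Step 3 — Convert to polar: |V_total| = 241.9 V, ∠V_total = 129.9°.

V_total = 241.9∠129.9° V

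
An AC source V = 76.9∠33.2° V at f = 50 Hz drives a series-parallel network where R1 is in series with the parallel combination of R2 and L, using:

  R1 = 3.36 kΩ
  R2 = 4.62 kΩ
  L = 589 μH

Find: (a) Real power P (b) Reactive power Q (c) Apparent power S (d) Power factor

Step 1 — Angular frequency: ω = 2π·f = 2π·50 = 314.2 rad/s.
Step 2 — Component impedances:
  R1: Z = R = 3360 Ω
  R2: Z = R = 4620 Ω
  L: Z = jωL = j·314.2·0.000589 = 0 + j0.185 Ω
Step 3 — Parallel branch: R2 || L = 1/(1/R2 + 1/L) = 7.411e-06 + j0.185 Ω.
Step 4 — Series with R1: Z_total = R1 + (R2 || L) = 3360 + j0.185 Ω = 3360∠0.0° Ω.
Step 5 — Source phasor: V = 76.9∠33.2° V = 64.35 + j42.11 V.
Step 6 — Current: I = V / Z = 0.01915 + j0.01253 A = 0.02289∠33.2° A.
Step 7 — Complex power: S = V·I* = 1.76 + j9.693e-05 VA.
Step 8 — Real power: P = Re(S) = 1.76 W.
Step 9 — Reactive power: Q = Im(S) = 9.693e-05 VAR.
Step 10 — Apparent power: |S| = 1.76 VA.
Step 11 — Power factor: PF = P/|S| = 1 (lagging).

(a) P = 1.76 W  (b) Q = 9.693e-05 VAR  (c) S = 1.76 VA  (d) PF = 1 (lagging)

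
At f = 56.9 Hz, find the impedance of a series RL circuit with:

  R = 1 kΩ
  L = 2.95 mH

Step 1 — Angular frequency: ω = 2π·f = 2π·56.9 = 357.5 rad/s.
Step 2 — Component impedances:
  R: Z = R = 1000 Ω
  L: Z = jωL = j·357.5·0.00295 = 0 + j1.055 Ω
Step 3 — Series combination: Z_total = R + L = 1000 + j1.055 Ω = 1000∠0.1° Ω.

Z = 1000 + j1.055 Ω = 1000∠0.1° Ω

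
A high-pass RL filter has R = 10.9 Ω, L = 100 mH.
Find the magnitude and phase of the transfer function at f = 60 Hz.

Step 1 — Angular frequency: ω = 2π·60 = 377 rad/s.
Step 2 — Transfer function: H(jω) = jωL/(R + jωL).
Step 3 — Numerator jωL = j·37.7; denominator R + jωL = 10.9 + j37.7.
Step 4 — H = 0.9229 + j0.2668.
Step 5 — Magnitude: |H| = 0.9607 (-0.3 dB); phase: φ = 16.1°.

|H| = 0.9607 (-0.3 dB), φ = 16.1°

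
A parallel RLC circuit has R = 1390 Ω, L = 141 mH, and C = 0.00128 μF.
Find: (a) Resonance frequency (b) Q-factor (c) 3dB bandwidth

Step 1 — Resonance: ω₀ = 1/√(LC) = 1/√(0.141·1.28e-09) = 7.444e+04 rad/s.
Step 2 — f₀ = ω₀/(2π) = 1.185e+04 Hz.
Step 3 — Parallel Q: Q = R/(ω₀L) = 1390/(7.444e+04·0.141) = 0.1324.
Step 4 — Bandwidth: Δω = ω₀/Q = 5.621e+05 rad/s; BW = Δω/(2π) = 8.945e+04 Hz.

(a) f₀ = 1.185e+04 Hz  (b) Q = 0.1324  (c) BW = 8.945e+04 Hz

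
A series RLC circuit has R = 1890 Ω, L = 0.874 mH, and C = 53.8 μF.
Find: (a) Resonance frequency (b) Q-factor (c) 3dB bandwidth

Step 1 — Resonance: ω₀ = 1/√(LC) = 1/√(0.000874·5.38e-05) = 4612 rad/s.
Step 2 — f₀ = ω₀/(2π) = 734 Hz.
Step 3 — Series Q: Q = ω₀L/R = 4612·0.000874/1890 = 0.002133.
Step 4 — Bandwidth: Δω = ω₀/Q = 2.162e+06 rad/s; BW = Δω/(2π) = 3.442e+05 Hz.

(a) f₀ = 734 Hz  (b) Q = 0.002133  (c) BW = 3.442e+05 Hz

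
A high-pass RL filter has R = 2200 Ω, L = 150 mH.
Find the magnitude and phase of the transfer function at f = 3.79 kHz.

Step 1 — Angular frequency: ω = 2π·3790 = 2.381e+04 rad/s.
Step 2 — Transfer function: H(jω) = jωL/(R + jωL).
Step 3 — Numerator jωL = j·3572; denominator R + jωL = 2200 + j3572.
Step 4 — H = 0.725 + j0.4465.
Step 5 — Magnitude: |H| = 0.8515 (-1.4 dB); phase: φ = 31.6°.

|H| = 0.8515 (-1.4 dB), φ = 31.6°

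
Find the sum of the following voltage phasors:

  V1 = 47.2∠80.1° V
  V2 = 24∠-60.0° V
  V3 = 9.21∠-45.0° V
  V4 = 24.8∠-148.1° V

Step 1 — Convert each phasor to rectangular form:
  V1 = 47.2·(cos(80.1°) + j·sin(80.1°)) = 8.115 + j46.5 V
  V2 = 24·(cos(-60.0°) + j·sin(-60.0°)) = 12 - j20.78 V
  V3 = 9.21·(cos(-45.0°) + j·sin(-45.0°)) = 6.512 - j6.512 V
  V4 = 24.8·(cos(-148.1°) + j·sin(-148.1°)) = -21.05 - j13.11 V
Step 2 — Sum components: V_total = 5.573 + j6.095 V.
Step 3 — Convert to polar: |V_total| = 8.259 V, ∠V_total = 47.6°.

V_total = 8.259∠47.6° V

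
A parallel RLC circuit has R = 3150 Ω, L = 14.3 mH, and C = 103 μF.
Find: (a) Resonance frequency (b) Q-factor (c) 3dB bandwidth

Step 1 — Resonance: ω₀ = 1/√(LC) = 1/√(0.0143·0.000103) = 824 rad/s.
Step 2 — f₀ = ω₀/(2π) = 131.1 Hz.
Step 3 — Parallel Q: Q = R/(ω₀L) = 3150/(824·0.0143) = 267.3.
Step 4 — Bandwidth: Δω = ω₀/Q = 3.082 rad/s; BW = Δω/(2π) = 0.4905 Hz.

(a) f₀ = 131.1 Hz  (b) Q = 267.3  (c) BW = 0.4905 Hz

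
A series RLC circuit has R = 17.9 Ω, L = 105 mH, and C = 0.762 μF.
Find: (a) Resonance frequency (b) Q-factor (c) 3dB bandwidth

Step 1 — Resonance: ω₀ = 1/√(LC) = 1/√(0.105·7.62e-07) = 3535 rad/s.
Step 2 — f₀ = ω₀/(2π) = 562.7 Hz.
Step 3 — Series Q: Q = ω₀L/R = 3535·0.105/17.9 = 20.74.
Step 4 — Bandwidth: Δω = ω₀/Q = 170.5 rad/s; BW = Δω/(2π) = 27.13 Hz.

(a) f₀ = 562.7 Hz  (b) Q = 20.74  (c) BW = 27.13 Hz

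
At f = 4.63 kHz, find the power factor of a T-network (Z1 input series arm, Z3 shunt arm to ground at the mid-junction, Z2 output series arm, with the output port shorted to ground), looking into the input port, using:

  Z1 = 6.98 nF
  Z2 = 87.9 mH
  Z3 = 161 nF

Step 1 — Angular frequency: ω = 2π·f = 2π·4630 = 2.909e+04 rad/s.
Step 2 — Component impedances:
  Z1: Z = 1/(jωC) = -j/(ω·C) = 0 - j4925 Ω
  Z2: Z = jωL = j·2.909e+04·0.0879 = 0 + j2557 Ω
  Z3: Z = 1/(jωC) = -j/(ω·C) = 0 - j213.5 Ω
Step 3 — With the output port shorted to ground, the output series arm Z2 runs from the junction to ground; the shunt arm Z3 also runs from the junction to ground. They appear in parallel: Z3 || Z2 = 0 - j233 Ω.
Step 4 — Series with input arm Z1: Z_in = Z1 + (Z3 || Z2) = 0 - j5158 Ω = 5158∠-90.0° Ω.
Step 5 — Power factor: PF = cos(φ) = Re(Z)/|Z| = 0/5158 = 0.
Step 6 — Type: Im(Z) = -5158 ⇒ leading (phase φ = -90.0°).

PF = 0 (leading, φ = -90.0°)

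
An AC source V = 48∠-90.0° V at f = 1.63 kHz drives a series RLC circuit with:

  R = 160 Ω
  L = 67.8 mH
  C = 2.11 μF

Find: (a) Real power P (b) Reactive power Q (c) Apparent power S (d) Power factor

Step 1 — Angular frequency: ω = 2π·f = 2π·1630 = 1.024e+04 rad/s.
Step 2 — Component impedances:
  R: Z = R = 160 Ω
  L: Z = jωL = j·1.024e+04·0.0678 = 0 + j694.4 Ω
  C: Z = 1/(jωC) = -j/(ω·C) = 0 - j46.28 Ω
Step 3 — Series combination: Z_total = R + L + C = 160 + j648.1 Ω = 667.6∠76.1° Ω.
Step 4 — Source phasor: V = 48∠-90.0° V = 0 - j48 V.
Step 5 — Current: I = V / Z = -0.06981 - j0.01723 A = 0.0719∠-166.1° A.
Step 6 — Complex power: S = V·I* = 0.8272 + j3.351 VA.
Step 7 — Real power: P = Re(S) = 0.8272 W.
Step 8 — Reactive power: Q = Im(S) = 3.351 VAR.
Step 9 — Apparent power: |S| = 3.451 VA.
Step 10 — Power factor: PF = P/|S| = 0.2397 (lagging).

(a) P = 0.8272 W  (b) Q = 3.351 VAR  (c) S = 3.451 VA  (d) PF = 0.2397 (lagging)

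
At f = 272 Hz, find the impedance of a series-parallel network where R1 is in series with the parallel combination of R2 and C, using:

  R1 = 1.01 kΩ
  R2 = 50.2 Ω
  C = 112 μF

Step 1 — Angular frequency: ω = 2π·f = 2π·272 = 1709 rad/s.
Step 2 — Component impedances:
  R1: Z = R = 1010 Ω
  R2: Z = R = 50.2 Ω
  C: Z = 1/(jωC) = -j/(ω·C) = 0 - j5.224 Ω
Step 3 — Parallel branch: R2 || C = 1/(1/R2 + 1/C) = 0.5379 - j5.168 Ω.
Step 4 — Series with R1: Z_total = R1 + (R2 || C) = 1011 - j5.168 Ω = 1011∠-0.3° Ω.

Z = 1011 - j5.168 Ω = 1011∠-0.3° Ω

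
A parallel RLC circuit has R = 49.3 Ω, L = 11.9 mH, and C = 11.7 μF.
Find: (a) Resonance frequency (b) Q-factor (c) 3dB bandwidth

Step 1 — Resonance: ω₀ = 1/√(LC) = 1/√(0.0119·1.17e-05) = 2680 rad/s.
Step 2 — f₀ = ω₀/(2π) = 426.5 Hz.
Step 3 — Parallel Q: Q = R/(ω₀L) = 49.3/(2680·0.0119) = 1.546.
Step 4 — Bandwidth: Δω = ω₀/Q = 1734 rad/s; BW = Δω/(2π) = 275.9 Hz.

(a) f₀ = 426.5 Hz  (b) Q = 1.546  (c) BW = 275.9 Hz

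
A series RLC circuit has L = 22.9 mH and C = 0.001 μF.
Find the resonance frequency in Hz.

Step 1 — Resonance condition Im(Z)=0 gives ω₀ = 1/√(LC).
Step 2 — ω₀ = 1/√(0.0229·1e-09) = 2.09e+05 rad/s.
Step 3 — f₀ = ω₀/(2π) = 3.326e+04 Hz.

f₀ = 3.326e+04 Hz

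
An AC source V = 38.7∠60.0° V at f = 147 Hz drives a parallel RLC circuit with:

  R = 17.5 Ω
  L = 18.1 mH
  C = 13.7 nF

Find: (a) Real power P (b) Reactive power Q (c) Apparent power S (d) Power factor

Step 1 — Angular frequency: ω = 2π·f = 2π·147 = 923.6 rad/s.
Step 2 — Component impedances:
  R: Z = R = 17.5 Ω
  L: Z = jωL = j·923.6·0.0181 = 0 + j16.72 Ω
  C: Z = 1/(jωC) = -j/(ω·C) = 0 - j7.903e+04 Ω
Step 3 — Parallel combination: 1/Z_total = 1/R + 1/L + 1/C; Z_total = 8.352 + j8.741 Ω = 12.09∠46.3° Ω.
Step 4 — Source phasor: V = 38.7∠60.0° V = 19.35 + j33.52 V.
Step 5 — Current: I = V / Z = 3.11 + j0.7579 A = 3.201∠13.7° A.
Step 6 — Complex power: S = V·I* = 85.58 + j89.57 VA.
Step 7 — Real power: P = Re(S) = 85.58 W.
Step 8 — Reactive power: Q = Im(S) = 89.57 VAR.
Step 9 — Apparent power: |S| = 123.9 VA.
Step 10 — Power factor: PF = P/|S| = 0.6908 (lagging).

(a) P = 85.58 W  (b) Q = 89.57 VAR  (c) S = 123.9 VA  (d) PF = 0.6908 (lagging)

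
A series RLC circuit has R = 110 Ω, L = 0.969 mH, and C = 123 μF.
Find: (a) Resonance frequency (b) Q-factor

Step 1 — Resonance condition Im(Z)=0 gives ω₀ = 1/√(LC).
Step 2 — ω₀ = 1/√(0.000969·0.000123) = 2897 rad/s.
Step 3 — f₀ = ω₀/(2π) = 461 Hz.
Step 4 — Series Q: Q = ω₀L/R = 2897·0.000969/110 = 0.02552.

(a) f₀ = 461 Hz  (b) Q = 0.02552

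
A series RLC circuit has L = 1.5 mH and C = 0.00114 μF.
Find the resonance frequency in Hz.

Step 1 — Resonance condition Im(Z)=0 gives ω₀ = 1/√(LC).
Step 2 — ω₀ = 1/√(0.0015·1.14e-09) = 7.647e+05 rad/s.
Step 3 — f₀ = ω₀/(2π) = 1.217e+05 Hz.

f₀ = 1.217e+05 Hz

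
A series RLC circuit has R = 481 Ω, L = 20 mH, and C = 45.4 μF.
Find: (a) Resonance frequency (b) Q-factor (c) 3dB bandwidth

Step 1 — Resonance condition Im(Z)=0 gives ω₀ = 1/√(LC).
Step 2 — ω₀ = 1/√(0.02·4.54e-05) = 1049 rad/s.
Step 3 — f₀ = ω₀/(2π) = 167 Hz.
Step 4 — Series Q: Q = ω₀L/R = 1049·0.02/481 = 0.04364.
Step 5 — 3dB bandwidth: Δω = ω₀/Q = 2.405e+04 rad/s; BW = Δω/(2π) = 3828 Hz.

(a) f₀ = 167 Hz  (b) Q = 0.04364  (c) BW = 3828 Hz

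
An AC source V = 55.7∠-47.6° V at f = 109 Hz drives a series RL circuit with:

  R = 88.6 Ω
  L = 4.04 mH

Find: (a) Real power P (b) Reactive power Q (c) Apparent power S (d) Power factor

Step 1 — Angular frequency: ω = 2π·f = 2π·109 = 684.9 rad/s.
Step 2 — Component impedances:
  R: Z = R = 88.6 Ω
  L: Z = jωL = j·684.9·0.00404 = 0 + j2.767 Ω
Step 3 — Series combination: Z_total = R + L = 88.6 + j2.767 Ω = 88.64∠1.8° Ω.
Step 4 — Source phasor: V = 55.7∠-47.6° V = 37.56 - j41.13 V.
Step 5 — Current: I = V / Z = 0.409 - j0.477 A = 0.6284∠-49.4° A.
Step 6 — Complex power: S = V·I* = 34.98 + j1.092 VA.
Step 7 — Real power: P = Re(S) = 34.98 W.
Step 8 — Reactive power: Q = Im(S) = 1.092 VAR.
Step 9 — Apparent power: |S| = 35 VA.
Step 10 — Power factor: PF = P/|S| = 0.9995 (lagging).

(a) P = 34.98 W  (b) Q = 1.092 VAR  (c) S = 35 VA  (d) PF = 0.9995 (lagging)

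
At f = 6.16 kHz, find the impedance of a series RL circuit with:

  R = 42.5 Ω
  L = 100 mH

Step 1 — Angular frequency: ω = 2π·f = 2π·6160 = 3.87e+04 rad/s.
Step 2 — Component impedances:
  R: Z = R = 42.5 Ω
  L: Z = jωL = j·3.87e+04·0.1 = 0 + j3870 Ω
Step 3 — Series combination: Z_total = R + L = 42.5 + j3870 Ω = 3871∠89.4° Ω.

Z = 42.5 + j3870 Ω = 3871∠89.4° Ω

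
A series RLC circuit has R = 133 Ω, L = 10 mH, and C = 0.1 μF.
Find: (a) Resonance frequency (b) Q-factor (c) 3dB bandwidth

Step 1 — Resonance: ω₀ = 1/√(LC) = 1/√(0.01·1e-07) = 3.162e+04 rad/s.
Step 2 — f₀ = ω₀/(2π) = 5033 Hz.
Step 3 — Series Q: Q = ω₀L/R = 3.162e+04·0.01/133 = 2.378.
Step 4 — Bandwidth: Δω = ω₀/Q = 1.33e+04 rad/s; BW = Δω/(2π) = 2117 Hz.

(a) f₀ = 5033 Hz  (b) Q = 2.378  (c) BW = 2117 Hz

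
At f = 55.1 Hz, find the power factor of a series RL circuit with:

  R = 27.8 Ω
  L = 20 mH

Step 1 — Angular frequency: ω = 2π·f = 2π·55.1 = 346.2 rad/s.
Step 2 — Component impedances:
  R: Z = R = 27.8 Ω
  L: Z = jωL = j·346.2·0.02 = 0 + j6.924 Ω
Step 3 — Series combination: Z_total = R + L = 27.8 + j6.924 Ω = 28.65∠14.0° Ω.
Step 4 — Power factor: PF = cos(φ) = Re(Z)/|Z| = 27.8/28.649 = 0.9704.
Step 5 — Type: Im(Z) = 6.924 ⇒ lagging (phase φ = 14.0°).

PF = 0.9704 (lagging, φ = 14.0°)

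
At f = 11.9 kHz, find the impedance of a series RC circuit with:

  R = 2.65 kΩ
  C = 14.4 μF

Step 1 — Angular frequency: ω = 2π·f = 2π·1.19e+04 = 7.477e+04 rad/s.
Step 2 — Component impedances:
  R: Z = R = 2650 Ω
  C: Z = 1/(jωC) = -j/(ω·C) = 0 - j0.9288 Ω
Step 3 — Series combination: Z_total = R + C = 2650 - j0.9288 Ω = 2650∠-0.0° Ω.

Z = 2650 - j0.9288 Ω = 2650∠-0.0° Ω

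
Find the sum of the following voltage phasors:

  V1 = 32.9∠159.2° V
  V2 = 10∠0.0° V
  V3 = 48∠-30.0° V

Step 1 — Convert each phasor to rectangular form:
  V1 = 32.9·(cos(159.2°) + j·sin(159.2°)) = -30.76 + j11.68 V
  V2 = 10·(cos(0.0°) + j·sin(0.0°)) = 10 V
  V3 = 48·(cos(-30.0°) + j·sin(-30.0°)) = 41.57 - j24 V
Step 2 — Sum components: V_total = 20.81 - j12.32 V.
Step 3 — Convert to polar: |V_total| = 24.18 V, ∠V_total = -30.6°.

V_total = 24.18∠-30.6° V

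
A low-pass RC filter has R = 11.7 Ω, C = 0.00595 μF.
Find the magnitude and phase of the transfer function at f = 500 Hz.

Step 1 — Angular frequency: ω = 2π·500 = 3142 rad/s.
Step 2 — Transfer function: H(jω) = 1/(1 + jωRC).
Step 3 — Denominator: 1 + jωRC = 1 + j·3142·11.7·5.95e-09 = 1 + j0.0002187.
Step 4 — H = 1 - j0.0002187.
Step 5 — Magnitude: |H| = 1 (-0.0 dB); phase: φ = -0.0°.

|H| = 1 (-0.0 dB), φ = -0.0°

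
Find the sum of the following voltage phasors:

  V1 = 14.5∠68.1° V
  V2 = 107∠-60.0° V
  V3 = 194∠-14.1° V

Step 1 — Convert each phasor to rectangular form:
  V1 = 14.5·(cos(68.1°) + j·sin(68.1°)) = 5.408 + j13.45 V
  V2 = 107·(cos(-60.0°) + j·sin(-60.0°)) = 53.5 - j92.66 V
  V3 = 194·(cos(-14.1°) + j·sin(-14.1°)) = 188.2 - j47.26 V
Step 2 — Sum components: V_total = 247.1 - j126.5 V.
Step 3 — Convert to polar: |V_total| = 277.6 V, ∠V_total = -27.1°.

V_total = 277.6∠-27.1° V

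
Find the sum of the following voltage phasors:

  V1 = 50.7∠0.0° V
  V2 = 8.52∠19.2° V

Step 1 — Convert each phasor to rectangular form:
  V1 = 50.7·(cos(0.0°) + j·sin(0.0°)) = 50.7 V
  V2 = 8.52·(cos(19.2°) + j·sin(19.2°)) = 8.046 + j2.802 V
Step 2 — Sum components: V_total = 58.75 + j2.802 V.
Step 3 — Convert to polar: |V_total| = 58.81 V, ∠V_total = 2.7°.

V_total = 58.81∠2.7° V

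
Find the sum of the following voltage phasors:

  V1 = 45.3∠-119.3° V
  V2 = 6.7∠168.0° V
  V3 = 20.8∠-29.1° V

Step 1 — Convert each phasor to rectangular form:
  V1 = 45.3·(cos(-119.3°) + j·sin(-119.3°)) = -22.17 - j39.5 V
  V2 = 6.7·(cos(168.0°) + j·sin(168.0°)) = -6.554 + j1.393 V
  V3 = 20.8·(cos(-29.1°) + j·sin(-29.1°)) = 18.17 - j10.12 V
Step 2 — Sum components: V_total = -10.55 - j48.23 V.
Step 3 — Convert to polar: |V_total| = 49.37 V, ∠V_total = -102.3°.

V_total = 49.37∠-102.3° V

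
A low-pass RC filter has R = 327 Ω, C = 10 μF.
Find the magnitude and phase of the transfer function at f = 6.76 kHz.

Step 1 — Angular frequency: ω = 2π·6760 = 4.247e+04 rad/s.
Step 2 — Transfer function: H(jω) = 1/(1 + jωRC).
Step 3 — Denominator: 1 + jωRC = 1 + j·4.247e+04·327·1e-05 = 1 + j138.9.
Step 4 — H = 5.184e-05 - j0.0072.
Step 5 — Magnitude: |H| = 0.0072 (-42.9 dB); phase: φ = -89.6°.

|H| = 0.0072 (-42.9 dB), φ = -89.6°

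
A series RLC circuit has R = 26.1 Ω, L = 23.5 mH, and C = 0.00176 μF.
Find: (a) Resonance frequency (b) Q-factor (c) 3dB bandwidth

Step 1 — Resonance condition Im(Z)=0 gives ω₀ = 1/√(LC).
Step 2 — ω₀ = 1/√(0.0235·1.76e-09) = 1.555e+05 rad/s.
Step 3 — f₀ = ω₀/(2π) = 2.475e+04 Hz.
Step 4 — Series Q: Q = ω₀L/R = 1.555e+05·0.0235/26.1 = 140.
Step 5 — 3dB bandwidth: Δω = ω₀/Q = 1111 rad/s; BW = Δω/(2π) = 176.8 Hz.

(a) f₀ = 2.475e+04 Hz  (b) Q = 140  (c) BW = 176.8 Hz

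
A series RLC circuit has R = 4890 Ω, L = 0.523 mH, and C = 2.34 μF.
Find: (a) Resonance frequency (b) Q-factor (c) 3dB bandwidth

Step 1 — Resonance condition Im(Z)=0 gives ω₀ = 1/√(LC).
Step 2 — ω₀ = 1/√(0.000523·2.34e-06) = 2.859e+04 rad/s.
Step 3 — f₀ = ω₀/(2π) = 4549 Hz.
Step 4 — Series Q: Q = ω₀L/R = 2.859e+04·0.000523/4890 = 0.003057.
Step 5 — 3dB bandwidth: Δω = ω₀/Q = 9.35e+06 rad/s; BW = Δω/(2π) = 1.488e+06 Hz.

(a) f₀ = 4549 Hz  (b) Q = 0.003057  (c) BW = 1.488e+06 Hz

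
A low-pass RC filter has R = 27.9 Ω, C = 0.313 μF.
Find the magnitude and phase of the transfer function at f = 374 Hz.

Step 1 — Angular frequency: ω = 2π·374 = 2350 rad/s.
Step 2 — Transfer function: H(jω) = 1/(1 + jωRC).
Step 3 — Denominator: 1 + jωRC = 1 + j·2350·27.9·3.13e-07 = 1 + j0.02052.
Step 4 — H = 0.9996 - j0.02051.
Step 5 — Magnitude: |H| = 0.9998 (-0.0 dB); phase: φ = -1.2°.

|H| = 0.9998 (-0.0 dB), φ = -1.2°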